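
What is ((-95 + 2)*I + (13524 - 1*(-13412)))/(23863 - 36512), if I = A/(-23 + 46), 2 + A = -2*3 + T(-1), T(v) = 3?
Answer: -619993/290927 ≈ -2.1311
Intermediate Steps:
A = -5 (A = -2 + (-2*3 + 3) = -2 + (-6 + 3) = -2 - 3 = -5)
I = -5/23 (I = -5/(-23 + 46) = -5/23 ≈ -0.21739)
((-95 + 2)*I + (13524 - 1*(-13412)))/(23863 - 36512) = ((-95 + 2)*(-5/23) + (13524 - 1*(-13412)))/(23863 - 36512) = (-93*(-5/23) + (13524 + 13412))/(-12649) = (465/23 + 26936)*(-1/12649) = (619993/23)*(-1/12649) = -619993/290927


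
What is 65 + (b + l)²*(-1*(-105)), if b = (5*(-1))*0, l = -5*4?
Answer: 42065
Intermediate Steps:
l = -20
b = 0 (b = -5*0 = 0)
65 + (b + l)²*(-1*(-105)) = 65 + (0 - 20)²*(-1*(-105)) = 65 + (-20)²*105 = 65 + 400*105 = 65 + 42000 = 42065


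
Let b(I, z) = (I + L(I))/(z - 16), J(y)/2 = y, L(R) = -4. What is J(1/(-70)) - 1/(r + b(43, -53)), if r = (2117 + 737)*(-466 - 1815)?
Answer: -29945722/1048105905 ≈ -0.028571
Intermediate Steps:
J(y) = 2*y
b(I, z) = (-4 + I)/(-16 + z) (b(I, z) = (I - 4)/(z - 16) = (-4 + I)/(-16 + z))
r = -6509974 (r = 2854*(-2281) = -6509974)
J(1/(-70)) - 1/(r + b(43, -53)) = 2/(-70) - 1/(-6509974 + (-4 + 43)/(-16 - 53)) = 2*(-1/70) - 1/(-6509974 + 39/(-69)) = -1/35 - 1/(-6509974 - 1/69*39) = -1/35 - 1/(-6509974 - 13/23) = -1/35 - 1/(-149729415/23) = -1/35 - 1*(-23/149729415) = -1/35 + 23/149729415 = -29945722/1048105905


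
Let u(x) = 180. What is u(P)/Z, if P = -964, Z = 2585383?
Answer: 180/2585383 ≈ 6.9622e-5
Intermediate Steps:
u(P)/Z = 180/2585383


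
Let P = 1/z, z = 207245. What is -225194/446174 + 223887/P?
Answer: 10351116626266808/223087 ≈ 4.6399e+10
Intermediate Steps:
P = 1/207245 ≈ 4.8252e-6
-225194/446174 + 223887/P = -225194/446174 + 223887/(1/207245) = -225194*1/446174 + 223887*207245 = -112597/223087 + 46399461315 = 10351116626266808/223087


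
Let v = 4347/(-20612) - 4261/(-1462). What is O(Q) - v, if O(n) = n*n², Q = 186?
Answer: 96956328382223/15067372 ≈ 6.4349e+6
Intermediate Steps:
v = 40736209/15067372 (v = 4347*(-1/20612) - 4261*(-1/1462) = -4347/20612 + 4261/1462 = 40736209/15067372 ≈ 2.7036)
O(n) = n³
O(Q) - v = 186³ - 1*40736209/15067372 = 6434856 - 40736209/15067372 = 96956328382223/15067372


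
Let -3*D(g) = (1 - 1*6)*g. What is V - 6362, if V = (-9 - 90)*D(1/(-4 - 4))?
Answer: -50731/8 ≈ -6341.4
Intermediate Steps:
D(g) = 5*g/3 (D(g) = -(1 - 1*6)*g/3 = -(1 - 6)*g/3 = -(-5)*g/3 = 5*g/3)
V = 165/8 (V = (-9 - 90)*(5/(3*(-4 - 4))) = -165/(-8) = -165*(-1)/8 = -99*(-5/24) = 165/8 ≈ 20.625)
V - 6362 = 165/8 - 6362 = -50731/8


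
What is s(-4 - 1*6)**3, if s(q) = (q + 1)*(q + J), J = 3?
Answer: 250047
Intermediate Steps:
s(q) = (1 + q)*(3 + q) (s(q) = (q + 1)*(q + 3) = (1 + q)*(3 + q))
s(-4 - 1*6)**3 = (3 + (-4 - 1*6)**2 + 4*(-4 - 1*6))**3 = (3 + (-4 - 6)**2 + 4*(-4 - 6))**3 = (3 + (-10)**2 + 4*(-10))**3 = (3 + 100 - 40)**3 = 63**3 = 250047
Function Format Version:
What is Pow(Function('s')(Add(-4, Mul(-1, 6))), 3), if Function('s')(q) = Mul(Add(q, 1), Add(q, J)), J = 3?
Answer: 250047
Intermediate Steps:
Function('s')(q) = Mul(Add(1, q), Add(3, q)) (Function('s')(q) = Mul(Add(q, 1), Add(q, 3)) = Mul(Add(1, q), Add(3, q)))
Pow(Function('s')(Add(-4, Mul(-1, 6))), 3) = Pow(Add(3, Pow(Add(-4, Mul(-1, 6)), 2), Mul(4, Add(-4, Mul(-1, 6)))), 3) = Pow(Add(3, Pow(Add(-4, -6), 2), Mul(4, Add(-4, -6))), 3) = Pow(Add(3, Pow(-10, 2), Mul(4, -10)), 3) = Pow(Add(3, 100, -40), 3) = Pow(63, 3) = 250047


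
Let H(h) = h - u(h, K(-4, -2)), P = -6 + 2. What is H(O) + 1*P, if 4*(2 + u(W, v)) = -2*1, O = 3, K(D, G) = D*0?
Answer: 3/2 ≈ 1.5000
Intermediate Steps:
K(D, G) = 0
u(W, v) = -5/2 (u(W, v) = -2 + (-2*1)/4 = -2 + (¼)*(-2) = -2 - ½ = -5/2)
P = -4
H(h) = 5/2 + h (H(h) = h - 1*(-5/2) = h + 5/2 = 5/2 + h)
H(O) + 1*P = (5/2 + 3) + 1*(-4) = 11/2 - 4 = 3/2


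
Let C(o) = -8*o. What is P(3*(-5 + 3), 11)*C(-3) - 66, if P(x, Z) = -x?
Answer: 78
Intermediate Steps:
P(3*(-5 + 3), 11)*C(-3) - 66 = (-3*(-5 + 3))*(-8*(-3)) - 66 = -3*(-2)*24 - 66 = -1*(-6)*24 - 66 = 6*24 - 66 = 144 - 66 = 78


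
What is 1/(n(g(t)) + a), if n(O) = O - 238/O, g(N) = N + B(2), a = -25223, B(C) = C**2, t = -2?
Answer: -1/25340 ≈ -3.9463e-5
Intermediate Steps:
g(N) = 4 + N (g(N) = N + 2**2 = N + 4 = 4 + N)
1/(n(g(t)) + a) = 1/(((4 - 2) - 238/(4 - 2)) - 25223) = 1/((2 - 238/2) - 25223) = 1/((2 - 238*1/2) - 25223) = 1/((2 - 119) - 25223) = 1/(-117 - 25223) = 1/(-25340) = -1/25340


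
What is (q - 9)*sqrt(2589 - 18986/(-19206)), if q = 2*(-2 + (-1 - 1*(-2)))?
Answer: -22*sqrt(54830705)/291 ≈ -559.81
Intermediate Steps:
q = -2 (q = 2*(-2 + (-1 + 2)) = 2*(-2 + 1) = 2*(-1) = -2)
(q - 9)*sqrt(2589 - 18986/(-19206)) = (-2 - 9)*sqrt(2589 - 18986/(-19206)) = -11*sqrt(2589 - 18986*(-1/19206)) = -11*sqrt(2589 + 863/873) = -22*sqrt(54830705)/291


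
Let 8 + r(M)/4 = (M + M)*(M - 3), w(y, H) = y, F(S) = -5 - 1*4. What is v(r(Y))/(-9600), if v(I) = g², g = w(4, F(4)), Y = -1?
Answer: -1/600 ≈ -0.0016667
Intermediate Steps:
F(S) = -9 (F(S) = -5 - 4 = -9)
r(M) = -32 + 8*M*(-3 + M) (r(M) = -32 + 4*((M + M)*(M - 3)) = -32 + 4*((2*M)*(-3 + M)) = -32 + 4*(2*M*(-3 + M)) = -32 + 8*M*(-3 + M))
g = 4
v(I) = 16 (v(I) = 4² = 16)
v(r(Y))/(-9600) = 16/(-9600) = 16*(-1/9600) = -1/600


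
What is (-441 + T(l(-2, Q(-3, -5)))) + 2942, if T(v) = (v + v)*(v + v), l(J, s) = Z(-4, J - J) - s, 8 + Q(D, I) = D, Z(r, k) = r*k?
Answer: 2985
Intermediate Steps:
Z(r, k) = k*r
Q(D, I) = -8 + D
l(J, s) = -s (l(J, s) = (J - J)*(-4) - s = 0*(-4) - s = 0 - s = -s)
T(v) = 4*v**2 (T(v) = (2*v)*(2*v) = 4*v**2)
(-441 + T(l(-2, Q(-3, -5)))) + 2942 = (-441 + 4*(-(-8 - 3))**2) + 2942 = (-441 + 4*(-1*(-11))**2) + 2942 = (-441 + 4*11**2) + 2942 = (-441 + 4*121) + 2942 = (-441 + 484) + 2942 = 43 + 2942 = 2985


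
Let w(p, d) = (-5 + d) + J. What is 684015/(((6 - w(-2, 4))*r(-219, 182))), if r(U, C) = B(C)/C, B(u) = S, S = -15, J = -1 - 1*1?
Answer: -8299382/9 ≈ -9.2215e+5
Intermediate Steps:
J = -2 (J = -1 - 1 = -2)
w(p, d) = -7 + d (w(p, d) = (-5 + d) - 2 = -7 + d)
B(u) = -15
r(U, C) = -15/C
684015/(((6 - w(-2, 4))*r(-219, 182))) = 684015/(((6 - (-7 + 4))*(-15/182))) = 684015/(((6 - 1*(-3))*(-15*1/182))) = 684015/(((6 + 3)*(-15/182))) = 684015/((9*(-15/182))) = 684015/(-135/182) = 684015*(-182/135) = -8299382/9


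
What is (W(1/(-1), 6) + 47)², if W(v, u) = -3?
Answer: 1936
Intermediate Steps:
(W(1/(-1), 6) + 47)² = (-3 + 47)² = 44² = 1936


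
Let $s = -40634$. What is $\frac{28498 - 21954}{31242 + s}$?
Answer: $- \frac{409}{587} \approx -0.69676$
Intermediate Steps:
$\frac{28498 - 21954}{31242 + s} = \frac{28498 - 21954}{31242 - 40634} = \frac{6544}{-9392} = 6544 \left(- \frac{1}{9392}\right) = - \frac{409}{587}$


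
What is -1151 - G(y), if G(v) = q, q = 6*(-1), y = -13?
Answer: -1145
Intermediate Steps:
q = -6
G(v) = -6
-1151 - G(y) = -1151 - 1*(-6) = -1151 + 6 = -1145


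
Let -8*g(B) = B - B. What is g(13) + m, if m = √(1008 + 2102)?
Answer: √3110 ≈ 55.767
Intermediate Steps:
g(B) = 0 (g(B) = -(B - B)/8 = -⅛*0 = 0)
m = √3110 ≈ 55.767
g(13) + m = 0 + √3110 = √3110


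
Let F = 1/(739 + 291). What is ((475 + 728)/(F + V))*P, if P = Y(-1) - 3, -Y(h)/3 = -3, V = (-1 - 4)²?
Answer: 7434540/25751 ≈ 288.71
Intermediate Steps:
V = 25 (V = (-5)² = 25)
Y(h) = 9 (Y(h) = -3*(-3) = 9)
F = 1/1030 ≈ 0.00097087
P = 6 (P = 9 - 3 = 6)
((475 + 728)/(F + V))*P = ((475 + 728)/(1/1030 + 25))*6 = (1203/(25751/1030))*6 = (1203*(1030/25751))*6 = (1239090/25751)*6 = 7434540/25751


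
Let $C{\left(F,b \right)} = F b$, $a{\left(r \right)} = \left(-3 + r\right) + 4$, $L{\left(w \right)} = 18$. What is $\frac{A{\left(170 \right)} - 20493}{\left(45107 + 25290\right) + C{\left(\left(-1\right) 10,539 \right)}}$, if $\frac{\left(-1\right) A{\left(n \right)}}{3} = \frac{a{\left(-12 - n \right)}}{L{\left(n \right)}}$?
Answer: $- \frac{122777}{390042} \approx -0.31478$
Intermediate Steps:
$a{\left(r \right)} = 1 + r$
$A{\left(n \right)} = \frac{11}{6} + \frac{n}{6}$ ($A{\left(n \right)} = - 3 \frac{1 - \left(12 + n\right)}{18} = - 3 \left(-11 - n\right) \frac{1}{18} = - 3 \left(- \frac{11}{18} - \frac{n}{18}\right) = \frac{11}{6} + \frac{n}{6}$)
$\frac{A{\left(170 \right)} - 20493}{\left(45107 + 25290\right) + C{\left(\left(-1\right) 10,539 \right)}} = \frac{\left(\frac{11}{6} + \frac{1}{6} \cdot 170\right) - 20493}{\left(45107 + 25290\right) + \left(-1\right) 10 \cdot 539} = \frac{\left(\frac{11}{6} + \frac{85}{3}\right) - 20493}{70397 - 5390} = \frac{\frac{181}{6} - 20493}{70397 - 5390} = - \frac{122777}{6 \cdot 65007} = \left(- \frac{122777}{6}\right) \frac{1}{65007} = - \frac{122777}{390042}$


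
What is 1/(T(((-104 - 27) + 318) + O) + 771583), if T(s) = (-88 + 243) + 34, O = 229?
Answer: 1/771772 ≈ 1.2957e-6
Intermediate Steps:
T(s) = 189 (T(s) = 155 + 34 = 189)
1/(T(((-104 - 27) + 318) + O) + 771583) = 1/(189 + 771583) = 1/771772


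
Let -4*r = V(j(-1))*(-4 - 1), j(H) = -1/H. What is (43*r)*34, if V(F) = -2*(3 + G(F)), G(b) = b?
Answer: -14620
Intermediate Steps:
V(F) = -6 - 2*F (V(F) = -2*(3 + F) = -6 - 2*F)
r = -10 (r = -(-6 - (-2)/(-1))*(-4 - 1)/4 = -(-6 - (-2)*(-1))*(-5)/4 = -(-6 - 2*1)*(-5)/4 = -(-6 - 2)*(-5)/4 = -(-2)*(-5) = -1/4*40 = -10)
(43*r)*34 = (43*(-10))*34 = -430*34 = -14620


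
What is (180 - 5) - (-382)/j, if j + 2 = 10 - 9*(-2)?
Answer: 2466/13 ≈ 189.69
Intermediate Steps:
j = 26 (j = -2 + (10 - 9*(-2)) = -2 + (10 + 18) = -2 + 28 = 26)
(180 - 5) - (-382)/j = (180 - 5) - (-382)/26 = 175 - (-382)/26 = 175 - 1*(-191/13) = 175 + 191/13 = 2466/13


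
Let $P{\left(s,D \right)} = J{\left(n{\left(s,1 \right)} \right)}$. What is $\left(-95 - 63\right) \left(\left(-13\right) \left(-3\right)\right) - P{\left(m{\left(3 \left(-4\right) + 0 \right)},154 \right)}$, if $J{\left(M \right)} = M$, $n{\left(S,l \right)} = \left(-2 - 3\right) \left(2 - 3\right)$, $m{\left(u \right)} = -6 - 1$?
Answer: $-6167$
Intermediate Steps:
$m{\left(u \right)} = -7$
$n{\left(S,l \right)} = 5$ ($n{\left(S,l \right)} = \left(-5\right) \left(-1\right) = 5$)
$P{\left(s,D \right)} = 5$
$\left(-95 - 63\right) \left(\left(-13\right) \left(-3\right)\right) - P{\left(m{\left(3 \left(-4\right) + 0 \right)},154 \right)} = \left(-95 - 63\right) \left(\left(-13\right) \left(-3\right)\right) - 5 = \left(-158\right) 39 - 5 = -6162 - 5 = -6167$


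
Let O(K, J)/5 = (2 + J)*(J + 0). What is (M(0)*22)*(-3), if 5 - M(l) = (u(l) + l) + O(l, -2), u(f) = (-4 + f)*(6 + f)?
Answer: -1914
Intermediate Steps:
O(K, J) = 5*J*(2 + J) (O(K, J) = 5*((2 + J)*(J + 0)) = 5*((2 + J)*J) = 5*(J*(2 + J)) = 5*J*(2 + J))
M(l) = 29 - l**2 - 3*l (M(l) = 5 - (((-24 + l**2 + 2*l) + l) + 5*(-2)*(2 - 2)) = 5 - ((-24 + l**2 + 3*l) + 5*(-2)*0) = 5 - ((-24 + l**2 + 3*l) + 0) = 5 - (-24 + l**2 + 3*l) = 5 + (24 - l**2 - 3*l) = 29 - l**2 - 3*l)
(M(0)*22)*(-3) = ((29 - 1*0**2 - 3*0)*22)*(-3) = ((29 - 1*0 + 0)*22)*(-3) = ((29 + 0 + 0)*22)*(-3) = (29*22)*(-3) = 638*(-3) = -1914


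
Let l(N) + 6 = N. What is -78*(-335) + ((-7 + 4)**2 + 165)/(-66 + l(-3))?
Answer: 653192/25 ≈ 26128.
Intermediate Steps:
l(N) = -6 + N
-78*(-335) + ((-7 + 4)**2 + 165)/(-66 + l(-3)) = -78*(-335) + ((-7 + 4)**2 + 165)/(-66 + (-6 - 3)) = 26130 + ((-3)**2 + 165)/(-66 - 9) = 26130 + (9 + 165)/(-75) = 26130 + 174*(-1/75) = 26130 - 58/25 = 653192/25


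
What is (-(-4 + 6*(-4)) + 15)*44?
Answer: 1892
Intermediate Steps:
(-(-4 + 6*(-4)) + 15)*44 = (-(-4 - 24) + 15)*44 = (-1*(-28) + 15)*44 = (28 + 15)*44 = 43*44 = 1892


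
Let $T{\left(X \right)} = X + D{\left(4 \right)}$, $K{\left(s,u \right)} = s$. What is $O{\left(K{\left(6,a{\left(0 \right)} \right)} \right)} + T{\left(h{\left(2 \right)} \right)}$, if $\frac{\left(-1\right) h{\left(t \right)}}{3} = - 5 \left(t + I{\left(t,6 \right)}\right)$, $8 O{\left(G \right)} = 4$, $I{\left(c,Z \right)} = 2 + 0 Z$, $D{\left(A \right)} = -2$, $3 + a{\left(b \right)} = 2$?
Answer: $\frac{117}{2} \approx 58.5$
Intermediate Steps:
$a{\left(b \right)} = -1$ ($a{\left(b \right)} = -3 + 2 = -1$)
$I{\left(c,Z \right)} = 2$ ($I{\left(c,Z \right)} = 2 + 0 = 2$)
$O{\left(G \right)} = \frac{1}{2}$ ($O{\left(G \right)} = \frac{1}{8} \cdot 4 = \frac{1}{2}$)
$h{\left(t \right)} = 30 + 15 t$ ($h{\left(t \right)} = - 3 \left(- 5 \left(t + 2\right)\right) = - 3 \left(- 5 \left(2 + t\right)\right) = - 3 \left(-10 - 5 t\right) = 30 + 15 t$)
$T{\left(X \right)} = -2 + X$ ($T{\left(X \right)} = X - 2 = -2 + X$)
$O{\left(K{\left(6,a{\left(0 \right)} \right)} \right)} + T{\left(h{\left(2 \right)} \right)} = \frac{1}{2} + \left(-2 + \left(30 + 15 \cdot 2\right)\right) = \frac{1}{2} + \left(-2 + \left(30 + 30\right)\right) = \frac{1}{2} + \left(-2 + 60\right) = \frac{1}{2} + 58 = \frac{117}{2}$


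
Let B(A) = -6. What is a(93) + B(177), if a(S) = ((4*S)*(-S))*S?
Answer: -3217434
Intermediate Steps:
a(S) = -4*S³ (a(S) = (-4*S²)*S = -4*S³)
a(93) + B(177) = -4*93³ - 6 = -4*804357 - 6 = -3217428 - 6 = -3217434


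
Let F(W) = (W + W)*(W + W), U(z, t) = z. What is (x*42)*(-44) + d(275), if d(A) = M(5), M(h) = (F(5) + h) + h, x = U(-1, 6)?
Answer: 1958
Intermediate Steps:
F(W) = 4*W² (F(W) = (2*W)*(2*W) = 4*W²)
x = -1
M(h) = 100 + 2*h (M(h) = (4*5² + h) + h = (4*25 + h) + h = (100 + h) + h = 100 + 2*h)
d(A) = 110 (d(A) = 100 + 2*5 = 100 + 10 = 110)
(x*42)*(-44) + d(275) = -1*42*(-44) + 110 = -42*(-44) + 110 = 1848 + 110 = 1958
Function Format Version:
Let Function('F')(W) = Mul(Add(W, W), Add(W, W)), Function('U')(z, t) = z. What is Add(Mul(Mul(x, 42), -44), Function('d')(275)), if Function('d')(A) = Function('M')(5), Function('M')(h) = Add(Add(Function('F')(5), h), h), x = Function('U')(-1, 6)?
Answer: 1958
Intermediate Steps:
Function('F')(W) = Mul(4, Pow(W, 2)) (Function('F')(W) = Mul(Mul(2, W), Mul(2, W)) = Mul(4, Pow(W, 2)))
x = -1
Function('M')(h) = Add(100, Mul(2, h)) (Function('M')(h) = Add(Add(Mul(4, Pow(5, 2)), h), h) = Add(Add(Mul(4, 25), h), h) = Add(Add(100, h), h) = Add(100, Mul(2, h)))
Function('d')(A) = 110 (Function('d')(A) = Add(100, Mul(2, 5)) = Add(100, 10) = 110)
Add(Mul(Mul(x, 42), -44), Function('d')(275)) = Add(Mul(Mul(-1, 42), -44), 110) = Add(Mul(-42, -44), 110) = Add(1848, 110) = 1958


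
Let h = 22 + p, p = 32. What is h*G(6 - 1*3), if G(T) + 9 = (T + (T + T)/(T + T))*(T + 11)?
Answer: 2538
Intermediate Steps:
G(T) = -9 + (1 + T)*(11 + T) (G(T) = -9 + (T + (T + T)/(T + T))*(T + 11) = -9 + (T + (2*T)/((2*T)))*(11 + T) = -9 + (T + (2*T)*(1/(2*T)))*(11 + T) = -9 + (T + 1)*(11 + T) = -9 + (1 + T)*(11 + T))
h = 54 (h = 22 + 32 = 54)
h*G(6 - 1*3) = 54*(2 + (6 - 1*3)² + 12*(6 - 1*3)) = 54*(2 + (6 - 3)² + 12*(6 - 3)) = 54*(2 + 3² + 12*3) = 54*(2 + 9 + 36) = 54*47 = 2538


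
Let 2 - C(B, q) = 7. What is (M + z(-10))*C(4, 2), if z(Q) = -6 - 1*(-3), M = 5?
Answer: -10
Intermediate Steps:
z(Q) = -3 (z(Q) = -6 + 3 = -3)
C(B, q) = -5 (C(B, q) = 2 - 1*7 = 2 - 7 = -5)
(M + z(-10))*C(4, 2) = (5 - 3)*(-5) = 2*(-5) = -10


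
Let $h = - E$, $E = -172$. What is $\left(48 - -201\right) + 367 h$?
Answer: $63373$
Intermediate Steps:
$h = 172$ ($h = \left(-1\right) \left(-172\right) = 172$)
$\left(48 - -201\right) + 367 h = \left(48 - -201\right) + 367 \cdot 172 = \left(48 + 201\right) + 63124 = 249 + 63124 = 63373$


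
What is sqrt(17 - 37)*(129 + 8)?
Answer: 274*I*sqrt(5) ≈ 612.68*I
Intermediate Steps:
sqrt(17 - 37)*(129 + 8) = sqrt(-20)*137 = (2*I*sqrt(5))*137 = 274*I*sqrt(5)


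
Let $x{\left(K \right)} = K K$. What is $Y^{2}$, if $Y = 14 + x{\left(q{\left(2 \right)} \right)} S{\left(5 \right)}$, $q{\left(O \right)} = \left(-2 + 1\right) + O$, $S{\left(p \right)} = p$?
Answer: $361$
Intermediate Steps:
$q{\left(O \right)} = -1 + O$
$x{\left(K \right)} = K^{2}$
$Y = 19$ ($Y = 14 + \left(-1 + 2\right)^{2} \cdot 5 = 14 + 1^{2} \cdot 5 = 14 + 1 \cdot 5 = 14 + 5 = 19$)
$Y^{2} = 19^{2} = 361$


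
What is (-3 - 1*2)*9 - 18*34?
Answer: -657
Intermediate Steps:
(-3 - 1*2)*9 - 18*34 = (-3 - 2)*9 - 612 = -5*9 - 612 = -45 - 612 = -657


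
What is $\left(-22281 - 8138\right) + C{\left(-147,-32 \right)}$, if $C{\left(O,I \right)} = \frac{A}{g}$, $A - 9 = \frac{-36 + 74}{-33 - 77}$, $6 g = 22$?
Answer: $- \frac{18402067}{605} \approx -30417.0$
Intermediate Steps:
$g = \frac{11}{3}$ ($g = \frac{1}{6} \cdot 22 = \frac{11}{3} \approx 3.6667$)
$A = \frac{476}{55}$ ($A = 9 + \frac{-36 + 74}{-33 - 77} = 9 + \frac{38}{-110} = 9 + 38 \left(- \frac{1}{110}\right) = 9 - \frac{19}{55} = \frac{476}{55} \approx 8.6545$)
$C{\left(O,I \right)} = \frac{1428}{605}$ ($C{\left(O,I \right)} = \frac{476}{55 \cdot \frac{11}{3}} = \frac{476}{55} \cdot \frac{3}{11} = \frac{1428}{605}$)
$\left(-22281 - 8138\right) + C{\left(-147,-32 \right)} = \left(-22281 - 8138\right) + \frac{1428}{605} = -30419 + \frac{1428}{605} = - \frac{18402067}{605}$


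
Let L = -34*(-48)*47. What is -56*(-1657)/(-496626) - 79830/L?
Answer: -3896930929/3174433392 ≈ -1.2276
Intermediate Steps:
L = 76704 (L = 1632*47 = 76704)
-56*(-1657)/(-496626) - 79830/L = -56*(-1657)/(-496626) - 79830/76704 = 92792*(-1/496626) - 79830*1/76704 = -46396/248313 - 13305/12784 = -3896930929/3174433392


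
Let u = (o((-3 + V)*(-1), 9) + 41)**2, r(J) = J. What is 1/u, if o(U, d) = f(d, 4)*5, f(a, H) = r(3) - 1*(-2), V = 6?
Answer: 1/4356 ≈ 0.00022957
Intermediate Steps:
f(a, H) = 5 (f(a, H) = 3 - 1*(-2) = 3 + 2 = 5)
o(U, d) = 25 (o(U, d) = 5*5 = 25)
u = 4356 (u = (25 + 41)**2 = 66**2 = 4356)
1/u = 1/4356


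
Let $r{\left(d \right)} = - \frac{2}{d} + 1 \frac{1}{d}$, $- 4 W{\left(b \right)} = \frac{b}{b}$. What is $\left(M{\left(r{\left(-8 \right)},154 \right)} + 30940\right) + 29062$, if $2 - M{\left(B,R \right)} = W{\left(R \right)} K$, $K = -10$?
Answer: $\frac{120003}{2} \approx 60002.0$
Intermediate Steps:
$W{\left(b \right)} = - \frac{1}{4}$ ($W{\left(b \right)} = - \frac{b \frac{1}{b}}{4} = \left(- \frac{1}{4}\right) 1 = - \frac{1}{4}$)
$r{\left(d \right)} = - \frac{1}{d}$ ($r{\left(d \right)} = - \frac{2}{d} + \frac{1}{d} = - \frac{1}{d}$)
$M{\left(B,R \right)} = - \frac{1}{2}$ ($M{\left(B,R \right)} = 2 - \left(- \frac{1}{4}\right) \left(-10\right) = 2 - \frac{5}{2} = - \frac{1}{2}$)
$\left(M{\left(r{\left(-8 \right)},154 \right)} + 30940\right) + 29062 = \left(- \frac{1}{2} + 30940\right) + 29062 = \frac{61879}{2} + 29062 = \frac{120003}{2}$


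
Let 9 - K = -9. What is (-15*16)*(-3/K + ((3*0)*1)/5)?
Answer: 40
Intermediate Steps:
K = 18 (K = 9 - 1*(-9) = 9 + 9 = 18)
(-15*16)*(-3/K + ((3*0)*1)/5) = (-15*16)*(-3/18 + ((3*0)*1)/5) = -240*(-3*1/18 + (0*1)*(⅕)) = -240*(-⅙ + 0*(⅕)) = -240*(-⅙ + 0) = -240*(-⅙) = 40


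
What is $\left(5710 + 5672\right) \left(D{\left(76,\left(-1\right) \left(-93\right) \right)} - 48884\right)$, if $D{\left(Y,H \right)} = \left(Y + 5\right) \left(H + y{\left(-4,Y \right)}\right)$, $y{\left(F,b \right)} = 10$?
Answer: $-461437662$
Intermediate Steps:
$D{\left(Y,H \right)} = \left(5 + Y\right) \left(10 + H\right)$ ($D{\left(Y,H \right)} = \left(Y + 5\right) \left(H + 10\right) = \left(5 + Y\right) \left(10 + H\right)$)
$\left(5710 + 5672\right) \left(D{\left(76,\left(-1\right) \left(-93\right) \right)} - 48884\right) = \left(5710 + 5672\right) \left(\left(50 + 5 \left(\left(-1\right) \left(-93\right)\right) + 10 \cdot 76 + \left(-1\right) \left(-93\right) 76\right) - 48884\right) = 11382 \left(\left(50 + 5 \cdot 93 + 760 + 93 \cdot 76\right) - 48884\right) = 11382 \left(\left(50 + 465 + 760 + 7068\right) - 48884\right) = 11382 \left(8343 - 48884\right) = 11382 \left(-40541\right) = -461437662$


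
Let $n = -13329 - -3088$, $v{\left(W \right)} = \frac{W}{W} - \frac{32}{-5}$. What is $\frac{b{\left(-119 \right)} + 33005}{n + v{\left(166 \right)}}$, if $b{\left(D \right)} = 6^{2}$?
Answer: $- \frac{165205}{51168} \approx -3.2287$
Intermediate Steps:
$b{\left(D \right)} = 36$
$v{\left(W \right)} = \frac{37}{5}$ ($v{\left(W \right)} = 1 - - \frac{32}{5} = 1 + \frac{32}{5} = \frac{37}{5}$)
$n = -10241$ ($n = -13329 + 3088 = -10241$)
$\frac{b{\left(-119 \right)} + 33005}{n + v{\left(166 \right)}} = \frac{36 + 33005}{-10241 + \frac{37}{5}} = \frac{33041}{- \frac{51168}{5}} = 33041 \left(- \frac{5}{51168}\right) = - \frac{165205}{51168}$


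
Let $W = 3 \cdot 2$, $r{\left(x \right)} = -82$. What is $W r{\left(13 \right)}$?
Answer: $-492$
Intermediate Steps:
$W = 6$
$W r{\left(13 \right)} = 6 \left(-82\right) = -492$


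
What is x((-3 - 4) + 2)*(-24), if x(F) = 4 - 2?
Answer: -48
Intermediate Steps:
x(F) = 2
x((-3 - 4) + 2)*(-24) = 2*(-24) = -48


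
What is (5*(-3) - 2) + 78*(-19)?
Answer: -1499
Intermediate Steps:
(5*(-3) - 2) + 78*(-19) = (-15 - 2) - 1482 = -17 - 1482 = -1499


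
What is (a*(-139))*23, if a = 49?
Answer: -156653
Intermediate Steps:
(a*(-139))*23 = (49*(-139))*23 = -6811*23 = -156653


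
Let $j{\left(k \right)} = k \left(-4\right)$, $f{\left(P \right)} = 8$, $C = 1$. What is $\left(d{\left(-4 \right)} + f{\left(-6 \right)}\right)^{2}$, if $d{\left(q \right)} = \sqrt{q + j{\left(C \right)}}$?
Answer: $56 + 32 i \sqrt{2} \approx 56.0 + 45.255 i$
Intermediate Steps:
$j{\left(k \right)} = - 4 k$
$d{\left(q \right)} = \sqrt{-4 + q}$ ($d{\left(q \right)} = \sqrt{q - 4} = \sqrt{-4 + q}$)
$\left(d{\left(-4 \right)} + f{\left(-6 \right)}\right)^{2} = \left(\sqrt{-4 - 4} + 8\right)^{2} = \left(\sqrt{-8} + 8\right)^{2} = \left(2 i \sqrt{2} + 8\right)^{2} = \left(8 + 2 i \sqrt{2}\right)^{2}$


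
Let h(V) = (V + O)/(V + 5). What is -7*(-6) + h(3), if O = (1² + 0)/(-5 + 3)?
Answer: 677/16 ≈ 42.313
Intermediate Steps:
O = -½ (O = (1 + 0)/(-2) = 1*(-½) = -½ ≈ -0.50000)
h(V) = (-½ + V)/(5 + V) (h(V) = (V - ½)/(V + 5) = (-½ + V)/(5 + V))
-7*(-6) + h(3) = -7*(-6) + (-½ + 3)/(5 + 3) = 42 + (5/2)/8 = 42 + (⅛)*(5/2) = 42 + 5/16 = 677/16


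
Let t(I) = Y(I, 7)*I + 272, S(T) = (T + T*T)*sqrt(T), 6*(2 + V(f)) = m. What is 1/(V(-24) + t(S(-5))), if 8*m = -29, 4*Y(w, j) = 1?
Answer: 620688/167498761 - 11520*I*sqrt(5)/167498761 ≈ 0.0037056 - 0.00015379*I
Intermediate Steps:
Y(w, j) = 1/4 (Y(w, j) = (1/4)*1 = 1/4)
m = -29/8 (m = (1/8)*(-29) = -29/8 ≈ -3.6250)
V(f) = -125/48 (V(f) = -2 + (1/6)*(-29/8) = -2 - 29/48 = -125/48)
S(T) = sqrt(T)*(T + T**2) (S(T) = (T + T**2)*sqrt(T) = sqrt(T)*(T + T**2))
t(I) = 272 + I/4 (t(I) = I/4 + 272 = 272 + I/4)
1/(V(-24) + t(S(-5))) = 1/(-125/48 + (272 + ((-5)**(3/2)*(1 - 5))/4)) = 1/(-125/48 + (272 + (-5*I*sqrt(5)*(-4))/4)) = 1/(-125/48 + (272 + (20*I*sqrt(5))/4)) = 1/(-125/48 + (272 + 5*I*sqrt(5))) = 1/(12931/48 + 5*I*sqrt(5))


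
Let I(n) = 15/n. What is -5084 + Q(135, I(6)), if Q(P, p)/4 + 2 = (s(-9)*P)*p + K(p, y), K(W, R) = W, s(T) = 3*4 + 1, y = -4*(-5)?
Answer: 12468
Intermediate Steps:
y = 20
s(T) = 13 (s(T) = 12 + 1 = 13)
Q(P, p) = -8 + 4*p + 52*P*p (Q(P, p) = -8 + 4*((13*P)*p + p) = -8 + 4*(13*P*p + p) = -8 + 4*(p + 13*P*p) = -8 + (4*p + 52*P*p) = -8 + 4*p + 52*P*p)
-5084 + Q(135, I(6)) = -5084 + (-8 + 4*(15/6) + 52*135*(15/6)) = -5084 + (-8 + 4*(15*(⅙)) + 52*135*(15*(⅙))) = -5084 + (-8 + 4*(5/2) + 52*135*(5/2)) = -5084 + (-8 + 10 + 17550) = -5084 + 17552 = 12468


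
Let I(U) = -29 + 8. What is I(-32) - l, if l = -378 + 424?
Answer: -67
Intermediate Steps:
I(U) = -21
l = 46
I(-32) - l = -21 - 1*46 = -21 - 46 = -67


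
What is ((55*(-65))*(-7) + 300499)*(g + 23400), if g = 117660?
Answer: 45918415440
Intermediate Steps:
((55*(-65))*(-7) + 300499)*(g + 23400) = ((55*(-65))*(-7) + 300499)*(117660 + 23400) = (-3575*(-7) + 300499)*141060 = (25025 + 300499)*141060 = 325524*141060 = 45918415440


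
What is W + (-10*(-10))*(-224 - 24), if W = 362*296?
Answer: 82352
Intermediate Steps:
W = 107152
W + (-10*(-10))*(-224 - 24) = 107152 + (-10*(-10))*(-224 - 24) = 107152 + 100*(-248) = 107152 - 24800 = 82352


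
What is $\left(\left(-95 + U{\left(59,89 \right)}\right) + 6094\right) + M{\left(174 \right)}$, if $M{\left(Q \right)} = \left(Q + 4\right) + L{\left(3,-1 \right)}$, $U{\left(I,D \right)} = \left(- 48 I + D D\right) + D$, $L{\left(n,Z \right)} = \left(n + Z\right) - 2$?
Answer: $11355$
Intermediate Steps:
$L{\left(n,Z \right)} = -2 + Z + n$ ($L{\left(n,Z \right)} = \left(Z + n\right) - 2 = -2 + Z + n$)
$U{\left(I,D \right)} = D + D^{2} - 48 I$ ($U{\left(I,D \right)} = \left(- 48 I + D^{2}\right) + D = \left(D^{2} - 48 I\right) + D = D + D^{2} - 48 I$)
$M{\left(Q \right)} = 4 + Q$ ($M{\left(Q \right)} = \left(Q + 4\right) - 0 = \left(4 + Q\right) + 0 = 4 + Q$)
$\left(\left(-95 + U{\left(59,89 \right)}\right) + 6094\right) + M{\left(174 \right)} = \left(\left(-95 + \left(89 + 89^{2} - 2832\right)\right) + 6094\right) + \left(4 + 174\right) = \left(\left(-95 + \left(89 + 7921 - 2832\right)\right) + 6094\right) + 178 = \left(\left(-95 + 5178\right) + 6094\right) + 178 = \left(5083 + 6094\right) + 178 = 11177 + 178 = 11355$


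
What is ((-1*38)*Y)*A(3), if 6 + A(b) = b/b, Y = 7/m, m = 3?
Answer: 1330/3 ≈ 443.33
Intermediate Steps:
Y = 7/3 ≈ 2.3333
A(b) = -5 (A(b) = -6 + b/b = -6 + 1 = -5)
((-1*38)*Y)*A(3) = (-1*38*(7/3))*(-5) = -38*7/3*(-5) = -266/3*(-5) = 1330/3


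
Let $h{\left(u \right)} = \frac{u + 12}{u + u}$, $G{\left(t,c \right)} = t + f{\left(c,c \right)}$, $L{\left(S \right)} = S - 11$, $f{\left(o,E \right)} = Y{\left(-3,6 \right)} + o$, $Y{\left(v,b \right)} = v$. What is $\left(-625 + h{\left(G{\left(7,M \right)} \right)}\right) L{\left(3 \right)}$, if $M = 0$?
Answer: $4984$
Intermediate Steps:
$f{\left(o,E \right)} = -3 + o$
$L{\left(S \right)} = -11 + S$ ($L{\left(S \right)} = S - 11 = -11 + S$)
$G{\left(t,c \right)} = -3 + c + t$ ($G{\left(t,c \right)} = t + \left(-3 + c\right) = -3 + c + t$)
$h{\left(u \right)} = \frac{12 + u}{2 u}$
$\left(-625 + h{\left(G{\left(7,M \right)} \right)}\right) L{\left(3 \right)} = \left(-625 + \frac{12 + \left(-3 + 0 + 7\right)}{2 \left(-3 + 0 + 7\right)}\right) \left(-11 + 3\right) = \left(-625 + \frac{12 + 4}{2 \cdot 4}\right) \left(-8\right) = \left(-625 + \frac{1}{2} \cdot \frac{1}{4} \cdot 16\right) \left(-8\right) = \left(-625 + 2\right) \left(-8\right) = \left(-623\right) \left(-8\right) = 4984$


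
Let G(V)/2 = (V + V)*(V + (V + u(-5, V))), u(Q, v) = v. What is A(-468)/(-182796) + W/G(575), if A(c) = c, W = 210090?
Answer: 111834449/2014564250 ≈ 0.055513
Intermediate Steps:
G(V) = 12*V**2 (G(V) = 2*((V + V)*(V + (V + V))) = 2*((2*V)*(V + 2*V)) = 2*((2*V)*(3*V)) = 2*(6*V**2) = 12*V**2)
A(-468)/(-182796) + W/G(575) = -468/(-182796) + 210090/((12*575**2)) = -468*(-1/182796) + 210090/((12*330625)) = 39/15233 + 210090/3967500 = 39/15233 + 210090*(1/3967500) = 39/15233 + 7003/132250 = 111834449/2014564250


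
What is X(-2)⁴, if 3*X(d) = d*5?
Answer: 10000/81 ≈ 123.46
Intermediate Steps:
X(d) = 5*d/3 (X(d) = (d*5)/3 = (5*d)/3 = 5*d/3)
X(-2)⁴ = ((5/3)*(-2))⁴ = (-10/3)⁴ = 10000/81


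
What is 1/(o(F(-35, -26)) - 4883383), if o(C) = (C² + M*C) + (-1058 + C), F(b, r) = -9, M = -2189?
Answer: -1/4864668 ≈ -2.0556e-7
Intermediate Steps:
o(C) = -1058 + C² - 2188*C (o(C) = (C² - 2189*C) + (-1058 + C) = -1058 + C² - 2188*C)
1/(o(F(-35, -26)) - 4883383) = 1/((-1058 + (-9)² - 2188*(-9)) - 4883383) = 1/((-1058 + 81 + 19692) - 4883383) = 1/(18715 - 4883383) = 1/(-4864668) = -1/4864668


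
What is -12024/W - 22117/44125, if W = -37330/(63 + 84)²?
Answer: 1146402380339/164718625 ≈ 6959.8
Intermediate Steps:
W = -37330/21609 (W = -37330/(147²) = -37330/21609 ≈ -1.7275)
-12024/W - 22117/44125 = -12024/(-37330/21609) - 22117/44125 = -12024*(-21609/37330) - 22117*1/44125 = 129913308/18665 - 22117/44125 = 1146402380339/164718625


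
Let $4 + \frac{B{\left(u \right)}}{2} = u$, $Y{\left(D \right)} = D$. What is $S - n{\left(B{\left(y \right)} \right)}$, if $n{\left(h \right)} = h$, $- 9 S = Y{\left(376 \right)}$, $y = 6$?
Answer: $- \frac{412}{9} \approx -45.778$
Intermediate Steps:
$B{\left(u \right)} = -8 + 2 u$
$S = - \frac{376}{9}$ ($S = \left(- \frac{1}{9}\right) 376 = - \frac{376}{9} \approx -41.778$)
$S - n{\left(B{\left(y \right)} \right)} = - \frac{376}{9} - \left(-8 + 2 \cdot 6\right) = - \frac{376}{9} - \left(-8 + 12\right) = - \frac{376}{9} - 4 = - \frac{412}{9}$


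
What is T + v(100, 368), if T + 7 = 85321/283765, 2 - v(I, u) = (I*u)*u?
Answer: -3842860469504/283765 ≈ -1.3542e+7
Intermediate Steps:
v(I, u) = 2 - I*u² (v(I, u) = 2 - I*u*u = 2 - I*u²)
T = -1901034/283765 (T = -7 + 85321/283765 = -1901034/283765 ≈ -6.6993)
T + v(100, 368) = -1901034/283765 + (2 - 1*100*368²) = -1901034/283765 + (2 - 1*100*135424) = -1901034/283765 + (2 - 13542400) = -1901034/283765 - 13542398 = -3842860469504/283765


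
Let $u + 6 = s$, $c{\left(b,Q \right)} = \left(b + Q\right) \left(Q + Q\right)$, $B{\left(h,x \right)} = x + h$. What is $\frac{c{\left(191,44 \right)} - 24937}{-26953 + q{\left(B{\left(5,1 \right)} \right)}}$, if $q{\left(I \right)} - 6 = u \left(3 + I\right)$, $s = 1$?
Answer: $\frac{4257}{26992} \approx 0.15771$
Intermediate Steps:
$B{\left(h,x \right)} = h + x$
$c{\left(b,Q \right)} = 2 Q \left(Q + b\right)$ ($c{\left(b,Q \right)} = \left(Q + b\right) 2 Q = 2 Q \left(Q + b\right)$)
$u = -5$ ($u = -6 + 1 = -5$)
$q{\left(I \right)} = -9 - 5 I$ ($q{\left(I \right)} = 6 - 5 \left(3 + I\right) = 6 - \left(15 + 5 I\right) = -9 - 5 I$)
$\frac{c{\left(191,44 \right)} - 24937}{-26953 + q{\left(B{\left(5,1 \right)} \right)}} = \frac{2 \cdot 44 \left(44 + 191\right) - 24937}{-26953 - \left(9 + 5 \left(5 + 1\right)\right)} = \frac{2 \cdot 44 \cdot 235 - 24937}{-26953 - 39} = \frac{20680 - 24937}{-26953 - 39} = - \frac{4257}{-26953 - 39} = - \frac{4257}{-26992} = \left(-4257\right) \left(- \frac{1}{26992}\right) = \frac{4257}{26992}$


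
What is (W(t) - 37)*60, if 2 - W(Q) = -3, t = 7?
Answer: -1920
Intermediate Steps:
W(Q) = 5 (W(Q) = 2 - 1*(-3) = 2 + 3 = 5)
(W(t) - 37)*60 = (5 - 37)*60 = -32*60 = -1920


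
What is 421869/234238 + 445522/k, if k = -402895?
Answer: 65610728519/94373319010 ≈ 0.69523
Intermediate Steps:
421869/234238 + 445522/k = 421869/234238 + 445522/(-402895) = 421869*(1/234238) + 445522*(-1/402895) = 421869/234238 - 445522/402895 = 65610728519/94373319010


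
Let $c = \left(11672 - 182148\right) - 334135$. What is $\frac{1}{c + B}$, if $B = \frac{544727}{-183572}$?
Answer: $- \frac{183572}{92632995219} \approx -1.9817 \cdot 10^{-6}$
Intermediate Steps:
$c = -504611$ ($c = -170476 - 334135 = -504611$)
$B = - \frac{544727}{183572}$ ($B = 544727 \left(- \frac{1}{183572}\right) = - \frac{544727}{183572} \approx -2.9674$)
$\frac{1}{c + B} = \frac{1}{-504611 - \frac{544727}{183572}} = \frac{1}{- \frac{92632995219}{183572}} = - \frac{183572}{92632995219}$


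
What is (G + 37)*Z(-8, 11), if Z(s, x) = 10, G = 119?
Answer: 1560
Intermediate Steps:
(G + 37)*Z(-8, 11) = (119 + 37)*10 = 156*10 = 1560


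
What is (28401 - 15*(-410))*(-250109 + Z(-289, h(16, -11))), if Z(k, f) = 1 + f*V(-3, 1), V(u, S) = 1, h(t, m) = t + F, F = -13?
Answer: -8641377855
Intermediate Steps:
h(t, m) = -13 + t (h(t, m) = t - 13 = -13 + t)
Z(k, f) = 1 + f (Z(k, f) = 1 + f*1 = 1 + f)
(28401 - 15*(-410))*(-250109 + Z(-289, h(16, -11))) = (28401 - 15*(-410))*(-250109 + (1 + (-13 + 16))) = (28401 + 6150)*(-250109 + (1 + 3)) = 34551*(-250109 + 4) = 34551*(-250105) = -8641377855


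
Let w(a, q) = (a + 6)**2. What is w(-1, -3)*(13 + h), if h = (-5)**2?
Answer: 950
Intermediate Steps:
h = 25
w(a, q) = (6 + a)**2
w(-1, -3)*(13 + h) = (6 - 1)**2*(13 + 25) = 5**2*38 = 25*38 = 950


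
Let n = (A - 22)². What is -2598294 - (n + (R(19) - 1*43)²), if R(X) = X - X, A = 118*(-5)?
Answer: -2974687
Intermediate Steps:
A = -590
R(X) = 0
n = 374544 (n = (-590 - 22)² = (-612)² = 374544)
-2598294 - (n + (R(19) - 1*43)²) = -2598294 - (374544 + (0 - 1*43)²) = -2598294 - (374544 + (0 - 43)²) = -2598294 - (374544 + (-43)²) = -2598294 - (374544 + 1849) = -2598294 - 1*376393 = -2598294 - 376393 = -2974687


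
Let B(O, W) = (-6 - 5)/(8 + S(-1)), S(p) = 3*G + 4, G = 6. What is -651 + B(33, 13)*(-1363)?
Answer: -4537/30 ≈ -151.23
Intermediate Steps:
S(p) = 22 (S(p) = 3*6 + 4 = 18 + 4 = 22)
B(O, W) = -11/30 (B(O, W) = (-6 - 5)/(8 + 22) = -11/30)
-651 + B(33, 13)*(-1363) = -651 - 11/30*(-1363) = -651 + 14993/30 = -4537/30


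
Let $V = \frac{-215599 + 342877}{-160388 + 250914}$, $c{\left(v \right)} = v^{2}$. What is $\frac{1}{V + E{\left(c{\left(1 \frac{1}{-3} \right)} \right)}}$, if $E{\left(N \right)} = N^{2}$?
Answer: $\frac{3666303}{5200022} \approx 0.70506$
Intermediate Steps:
$V = \frac{63639}{45263}$ ($V = \frac{127278}{90526} = 127278 \cdot \frac{1}{90526} = \frac{63639}{45263} \approx 1.406$)
$\frac{1}{V + E{\left(c{\left(1 \frac{1}{-3} \right)} \right)}} = \frac{1}{\frac{63639}{45263} + \left(\left(1 \frac{1}{-3}\right)^{2}\right)^{2}} = \frac{1}{\frac{63639}{45263} + \left(\left(1 \left(- \frac{1}{3}\right)\right)^{2}\right)^{2}} = \frac{1}{\frac{63639}{45263} + \left(\left(- \frac{1}{3}\right)^{2}\right)^{2}} = \frac{1}{\frac{63639}{45263} + \left(\frac{1}{9}\right)^{2}} = \frac{1}{\frac{63639}{45263} + \frac{1}{81}} = \frac{1}{\frac{5200022}{3666303}} = \frac{3666303}{5200022}$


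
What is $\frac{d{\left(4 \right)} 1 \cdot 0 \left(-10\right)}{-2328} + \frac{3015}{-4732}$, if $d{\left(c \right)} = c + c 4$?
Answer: $- \frac{3015}{4732} \approx -0.63715$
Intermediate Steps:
$d{\left(c \right)} = 5 c$ ($d{\left(c \right)} = c + 4 c = 5 c$)
$\frac{d{\left(4 \right)} 1 \cdot 0 \left(-10\right)}{-2328} + \frac{3015}{-4732} = \frac{5 \cdot 4 \cdot 1 \cdot 0 \left(-10\right)}{-2328} + \frac{3015}{-4732} = 20 \cdot 0 \left(-10\right) \left(- \frac{1}{2328}\right) + 3015 \left(- \frac{1}{4732}\right) = 0 \left(-10\right) \left(- \frac{1}{2328}\right) - \frac{3015}{4732} = 0 \left(- \frac{1}{2328}\right) - \frac{3015}{4732} = 0 - \frac{3015}{4732} = - \frac{3015}{4732}$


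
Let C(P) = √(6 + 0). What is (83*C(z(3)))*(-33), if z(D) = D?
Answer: -2739*√6 ≈ -6709.2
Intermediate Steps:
C(P) = √6
(83*C(z(3)))*(-33) = (83*√6)*(-33) = -2739*√6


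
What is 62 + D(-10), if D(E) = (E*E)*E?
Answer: -938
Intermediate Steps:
D(E) = E³ (D(E) = E²*E = E³)
62 + D(-10) = 62 + (-10)³ = 62 - 1000 = -938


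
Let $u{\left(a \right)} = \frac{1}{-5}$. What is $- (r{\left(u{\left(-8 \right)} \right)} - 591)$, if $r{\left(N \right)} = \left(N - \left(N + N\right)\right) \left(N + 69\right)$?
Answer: $\frac{14431}{25} \approx 577.24$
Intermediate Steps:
$u{\left(a \right)} = - \frac{1}{5}$
$r{\left(N \right)} = - N \left(69 + N\right)$ ($r{\left(N \right)} = \left(N - 2 N\right) \left(69 + N\right) = - N \left(69 + N\right)$)
$- (r{\left(u{\left(-8 \right)} \right)} - 591) = - (\left(-1\right) \left(- \frac{1}{5}\right) \left(69 - \frac{1}{5}\right) - 591) = - (\left(-1\right) \left(- \frac{1}{5}\right) \frac{344}{5} - 591) = - (\frac{344}{25} - 591) = \left(-1\right) \left(- \frac{14431}{25}\right) = \frac{14431}{25}$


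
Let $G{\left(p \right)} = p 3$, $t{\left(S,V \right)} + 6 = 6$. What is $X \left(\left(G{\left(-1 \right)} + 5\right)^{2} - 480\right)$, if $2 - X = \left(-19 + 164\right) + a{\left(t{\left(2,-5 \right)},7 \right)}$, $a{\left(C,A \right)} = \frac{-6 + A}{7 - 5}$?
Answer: $68306$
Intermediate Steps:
$t{\left(S,V \right)} = 0$ ($t{\left(S,V \right)} = -6 + 6 = 0$)
$G{\left(p \right)} = 3 p$
$a{\left(C,A \right)} = -3 + \frac{A}{2}$ ($a{\left(C,A \right)} = \frac{-6 + A}{2} = \left(-6 + A\right) \frac{1}{2} = -3 + \frac{A}{2}$)
$X = - \frac{287}{2}$ ($X = 2 - \left(\left(-19 + 164\right) + \left(-3 + \frac{1}{2} \cdot 7\right)\right) = 2 - \left(145 + \left(-3 + \frac{7}{2}\right)\right) = 2 - \left(145 + \frac{1}{2}\right) = 2 - \frac{291}{2} = - \frac{287}{2} \approx -143.5$)
$X \left(\left(G{\left(-1 \right)} + 5\right)^{2} - 480\right) = - \frac{287 \left(\left(3 \left(-1\right) + 5\right)^{2} - 480\right)}{2} = - \frac{287 \left(\left(-3 + 5\right)^{2} - 480\right)}{2} = - \frac{287 \left(2^{2} - 480\right)}{2} = - \frac{287 \left(4 - 480\right)}{2} = \left(- \frac{287}{2}\right) \left(-476\right) = 68306$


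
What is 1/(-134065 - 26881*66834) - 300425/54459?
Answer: -359063452429351/65088579697164 ≈ -5.5165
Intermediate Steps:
1/(-134065 - 26881*66834) - 300425/54459 = (1/66834)/(-160946) - 300425*1/54459 = -1/160946*1/66834 - 300425/54459 = -1/10756664964 - 300425/54459 = -359063452429351/65088579697164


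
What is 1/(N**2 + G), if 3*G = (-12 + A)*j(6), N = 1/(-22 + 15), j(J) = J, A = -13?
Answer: -49/2449 ≈ -0.020008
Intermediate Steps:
N = -1/7 (N = 1/(-7) = -1/7 ≈ -0.14286)
G = -50 (G = ((-12 - 13)*6)/3 = (-25*6)/3 = (1/3)*(-150) = -50)
1/(N**2 + G) = 1/((-1/7)**2 - 50) = 1/(1/49 - 50) = 1/(-2449/49) = -49/2449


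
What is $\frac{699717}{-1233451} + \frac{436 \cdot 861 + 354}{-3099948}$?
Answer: $- \frac{438759254661}{637272326758} \approx -0.6885$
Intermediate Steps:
$\frac{699717}{-1233451} + \frac{436 \cdot 861 + 354}{-3099948} = 699717 \left(- \frac{1}{1233451}\right) + \left(375396 + 354\right) \left(- \frac{1}{3099948}\right) = - \frac{699717}{1233451} + 375750 \left(- \frac{1}{3099948}\right) = - \frac{699717}{1233451} - \frac{62625}{516658} = - \frac{438759254661}{637272326758}$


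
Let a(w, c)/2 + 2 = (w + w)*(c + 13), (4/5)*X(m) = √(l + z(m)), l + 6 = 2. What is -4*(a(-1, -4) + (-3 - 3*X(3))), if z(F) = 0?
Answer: 172 + 30*I ≈ 172.0 + 30.0*I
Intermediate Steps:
l = -4 (l = -6 + 2 = -4)
X(m) = 5*I/2 (X(m) = 5*√(-4 + 0)/4 = 5*√(-4)/4 = 5*(2*I)/4 = 5*I/2)
a(w, c) = -4 + 4*w*(13 + c) (a(w, c) = -4 + 2*((w + w)*(c + 13)) = -4 + 2*((2*w)*(13 + c)) = -4 + 2*(2*w*(13 + c)) = -4 + 4*w*(13 + c))
-4*(a(-1, -4) + (-3 - 3*X(3))) = -4*((-4 + 52*(-1) + 4*(-4)*(-1)) + (-3 - 15*I/2)) = -4*((-4 - 52 + 16) + (-3 - 15*I/2)) = -4*(-40 + (-3 - 15*I/2)) = -4*(-43 - 15*I/2) = 172 + 30*I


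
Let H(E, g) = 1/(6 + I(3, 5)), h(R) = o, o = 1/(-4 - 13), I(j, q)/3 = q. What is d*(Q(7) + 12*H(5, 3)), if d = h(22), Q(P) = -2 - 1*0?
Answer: 10/119 ≈ 0.084034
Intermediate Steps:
I(j, q) = 3*q
Q(P) = -2 (Q(P) = -2 + 0 = -2)
o = -1/17 (o = 1/(-17) = -1/17 ≈ -0.058824)
h(R) = -1/17
d = -1/17 ≈ -0.058824
H(E, g) = 1/21 (H(E, g) = 1/(6 + 3*5) = 1/(6 + 15) = 1/21)
d*(Q(7) + 12*H(5, 3)) = -(-2 + 12*(1/21))/17 = -(-2 + 4/7)/17 = -1/17*(-10/7) = 10/119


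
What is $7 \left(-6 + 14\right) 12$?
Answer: $672$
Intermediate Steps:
$7 \left(-6 + 14\right) 12 = 7 \cdot 8 \cdot 12 = 56 \cdot 12 = 672$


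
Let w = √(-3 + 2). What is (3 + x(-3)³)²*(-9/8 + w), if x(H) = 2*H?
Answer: -408321/8 + 45369*I ≈ -51040.0 + 45369.0*I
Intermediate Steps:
w = I (w = √(-1) = I ≈ 1.0*I)
(3 + x(-3)³)²*(-9/8 + w) = (3 + (2*(-3))³)²*(-9/8 + I) = (3 + (-6)³)²*(-9*⅛ + I) = (3 - 216)²*(-9/8 + I) = (-213)²*(-9/8 + I) = 45369*(-9/8 + I) = -408321/8 + 45369*I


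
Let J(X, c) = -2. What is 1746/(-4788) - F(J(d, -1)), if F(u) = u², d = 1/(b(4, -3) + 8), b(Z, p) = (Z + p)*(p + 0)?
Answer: -1161/266 ≈ -4.3647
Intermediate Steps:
b(Z, p) = p*(Z + p) (b(Z, p) = (Z + p)*p = p*(Z + p))
d = ⅕ (d = 1/(-3*(4 - 3) + 8) = 1/(-3*1 + 8) = 1/(-3 + 8) = 1/5 = ⅕ ≈ 0.20000)
1746/(-4788) - F(J(d, -1)) = 1746/(-4788) - 1*(-2)² = 1746*(-1/4788) - 1*4 = -97/266 - 4 = -1161/266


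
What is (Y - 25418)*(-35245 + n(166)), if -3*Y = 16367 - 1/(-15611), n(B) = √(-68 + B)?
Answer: 50960972195840/46833 - 10121345024*√2/46833 ≈ 1.0878e+9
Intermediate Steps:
Y = -255505238/46833 (Y = -(16367 - 1/(-15611))/3 = -(16367 - 1*(-1/15611))/3 = -(16367 + 1/15611)/3 = -⅓*255505238/15611 = -255505238/46833 ≈ -5455.7)
(Y - 25418)*(-35245 + n(166)) = (-255505238/46833 - 25418)*(-35245 + √(-68 + 166)) = -1445906432*(-35245 + √98)/46833 = -1445906432*(-35245 + 7*√2)/46833 = 50960972195840/46833 - 10121345024*√2/46833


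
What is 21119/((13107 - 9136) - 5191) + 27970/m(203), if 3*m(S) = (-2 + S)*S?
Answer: -253116119/16593220 ≈ -15.254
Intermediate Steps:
m(S) = S*(-2 + S)/3 (m(S) = ((-2 + S)*S)/3 = (S*(-2 + S))/3 = S*(-2 + S)/3)
21119/((13107 - 9136) - 5191) + 27970/m(203) = 21119/((13107 - 9136) - 5191) + 27970/(((⅓)*203*(-2 + 203))) = 21119/(3971 - 5191) + 27970/(((⅓)*203*201)) = 21119/(-1220) + 27970/13601 = 21119*(-1/1220) + 27970*(1/13601) = -21119/1220 + 27970/13601 = -253116119/16593220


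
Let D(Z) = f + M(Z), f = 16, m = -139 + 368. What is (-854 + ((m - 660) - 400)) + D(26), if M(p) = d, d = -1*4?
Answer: -1673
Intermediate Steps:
m = 229
d = -4
M(p) = -4
D(Z) = 12 (D(Z) = 16 - 4 = 12)
(-854 + ((m - 660) - 400)) + D(26) = (-854 + ((229 - 660) - 400)) + 12 = (-854 + (-431 - 400)) + 12 = (-854 - 831) + 12 = -1685 + 12 = -1673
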